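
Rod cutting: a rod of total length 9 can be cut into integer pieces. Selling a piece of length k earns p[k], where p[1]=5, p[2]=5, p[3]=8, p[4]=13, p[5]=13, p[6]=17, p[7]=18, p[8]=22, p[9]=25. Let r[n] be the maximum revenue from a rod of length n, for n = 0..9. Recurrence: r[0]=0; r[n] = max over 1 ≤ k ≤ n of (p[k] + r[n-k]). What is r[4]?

20

   n    0    1    2    3    4    5    6    7    8    9
r[n]    0    5   10   15   20   25   30   35   40   45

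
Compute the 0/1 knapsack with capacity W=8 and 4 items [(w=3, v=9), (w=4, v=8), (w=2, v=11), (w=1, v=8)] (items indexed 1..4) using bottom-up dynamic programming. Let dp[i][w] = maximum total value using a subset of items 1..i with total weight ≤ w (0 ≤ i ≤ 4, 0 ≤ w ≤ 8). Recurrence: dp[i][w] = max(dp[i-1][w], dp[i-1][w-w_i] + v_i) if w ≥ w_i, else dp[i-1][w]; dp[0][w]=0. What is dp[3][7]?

20

i\w   0   1   2   3   4   5   6   7   8
  0   0   0   0   0   0   0   0   0   0
  1   0   0   0   9   9   9   9   9   9
  2   0   0   0   9   9   9   9  17  17
  3   0   0  11  11  11  20  20  20  20
  4   0   8  11  19  19  20  28  28  28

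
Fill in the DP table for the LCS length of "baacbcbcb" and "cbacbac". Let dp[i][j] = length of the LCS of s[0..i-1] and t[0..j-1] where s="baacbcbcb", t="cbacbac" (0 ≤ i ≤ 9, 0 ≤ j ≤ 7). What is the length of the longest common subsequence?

   ''  c  b  a  c  b  a  c
''  0  0  0  0  0  0  0  0
 b  0  0  1  1  1  1  1  1
 a  0  0  1  2  2  2  2  2
 a  0  0  1  2  2  2  3  3
 c  0  1  1  2  3  3  3  4
 b  0  1  2  2  3  4  4  4
 c  0  1  2  2  3  4  4  5
 b  0  1  2  2  3  4  4  5
 c  0  1  2  2  3  4  4  5
 b  0  1  2  2  3  4  4  5

5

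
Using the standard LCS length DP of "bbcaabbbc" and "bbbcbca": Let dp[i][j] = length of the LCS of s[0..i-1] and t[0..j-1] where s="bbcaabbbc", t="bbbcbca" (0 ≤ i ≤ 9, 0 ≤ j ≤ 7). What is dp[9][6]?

5

   ''  b  b  b  c  b  c  a
''  0  0  0  0  0  0  0  0
 b  0  1  1  1  1  1  1  1
 b  0  1  2  2  2  2  2  2
 c  0  1  2  2  3  3  3  3
 a  0  1  2  2  3  3  3  4
 a  0  1  2  2  3  3  3  4
 b  0  1  2  3  3  4  4  4
 b  0  1  2  3  3  4  4  4
 b  0  1  2  3  3  4  4  4
 c  0  1  2  3  4  4  5  5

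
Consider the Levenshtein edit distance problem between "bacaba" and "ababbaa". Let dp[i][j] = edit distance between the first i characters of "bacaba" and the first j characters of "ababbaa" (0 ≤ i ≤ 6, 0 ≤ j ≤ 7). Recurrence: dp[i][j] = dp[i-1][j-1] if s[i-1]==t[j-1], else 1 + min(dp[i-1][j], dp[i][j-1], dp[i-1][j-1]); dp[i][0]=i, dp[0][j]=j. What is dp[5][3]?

3

   ''  a  b  a  b  b  a  a
''  0  1  2  3  4  5  6  7
 b  1  1  1  2  3  4  5  6
 a  2  1  2  1  2  3  4  5
 c  3  2  2  2  2  3  4  5
 a  4  3  3  2  3  3  3  4
 b  5  4  3  3  2  3  4  4
 a  6  5  4  3  3  3  3  4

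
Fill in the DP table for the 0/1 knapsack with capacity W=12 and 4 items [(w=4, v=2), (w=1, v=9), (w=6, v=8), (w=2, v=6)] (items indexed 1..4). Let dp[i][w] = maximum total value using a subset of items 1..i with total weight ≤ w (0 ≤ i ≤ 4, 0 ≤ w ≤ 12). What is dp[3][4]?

i\w   0   1   2   3   4   5   6   7   8   9  10  11  12
  0   0   0   0   0   0   0   0   0   0   0   0   0   0
  1   0   0   0   0   2   2   2   2   2   2   2   2   2
  2   0   9   9   9   9  11  11  11  11  11  11  11  11
  3   0   9   9   9   9  11  11  17  17  17  17  19  19
  4   0   9   9  15  15  15  15  17  17  23  23  23  23

9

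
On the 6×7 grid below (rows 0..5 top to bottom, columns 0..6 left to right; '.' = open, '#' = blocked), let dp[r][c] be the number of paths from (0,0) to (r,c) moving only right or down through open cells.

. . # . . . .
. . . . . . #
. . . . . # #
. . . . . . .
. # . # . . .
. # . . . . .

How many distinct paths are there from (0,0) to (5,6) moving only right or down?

r\c   0   1   2   3   4   5   6
  0   1   1   0   0   0   0   0
  1   1   2   2   2   2   2   0
  2   1   3   5   7   9   0   0
  3   1   4   9  16  25  25  25
  4   1   0   9   0  25  50  75
  5   1   0   9   9  34  84 159

159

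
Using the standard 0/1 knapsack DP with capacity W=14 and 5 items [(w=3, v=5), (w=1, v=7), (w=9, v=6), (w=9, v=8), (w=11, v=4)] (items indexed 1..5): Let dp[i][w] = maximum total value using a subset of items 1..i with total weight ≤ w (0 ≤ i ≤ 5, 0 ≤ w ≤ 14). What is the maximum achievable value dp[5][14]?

20

i\w   0   1   2   3   4   5   6   7   8   9  10  11  12  13  14
  0   0   0   0   0   0   0   0   0   0   0   0   0   0   0   0
  1   0   0   0   5   5   5   5   5   5   5   5   5   5   5   5
  2   0   7   7   7  12  12  12  12  12  12  12  12  12  12  12
  3   0   7   7   7  12  12  12  12  12  12  13  13  13  18  18
  4   0   7   7   7  12  12  12  12  12  12  15  15  15  20  20
  5   0   7   7   7  12  12  12  12  12  12  15  15  15  20  20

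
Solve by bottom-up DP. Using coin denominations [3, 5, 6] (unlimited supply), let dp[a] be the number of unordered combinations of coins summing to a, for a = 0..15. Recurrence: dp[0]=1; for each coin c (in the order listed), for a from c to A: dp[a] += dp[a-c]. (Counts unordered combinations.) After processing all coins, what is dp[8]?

after  coin     0     1     2     3     4     5     6     7     8     9    10    11    12    13    14    15
          3     1     0     0     1     0     0     1     0     0     1     0     0     1     0     0     1
          5     1     0     0     1     0     1     1     0     1     1     1     1     1     1     1     2
          6     1     0     0     1     0     1     2     0     1     2     1     2     3     1     2     4

1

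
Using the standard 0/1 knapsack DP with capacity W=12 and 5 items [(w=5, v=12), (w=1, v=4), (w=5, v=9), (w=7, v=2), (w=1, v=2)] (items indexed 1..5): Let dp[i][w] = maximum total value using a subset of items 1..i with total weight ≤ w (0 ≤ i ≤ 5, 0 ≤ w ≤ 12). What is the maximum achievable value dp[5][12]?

27

i\w   0   1   2   3   4   5   6   7   8   9  10  11  12
  0   0   0   0   0   0   0   0   0   0   0   0   0   0
  1   0   0   0   0   0  12  12  12  12  12  12  12  12
  2   0   4   4   4   4  12  16  16  16  16  16  16  16
  3   0   4   4   4   4  12  16  16  16  16  21  25  25
  4   0   4   4   4   4  12  16  16  16  16  21  25  25
  5   0   4   6   6   6  12  16  18  18  18  21  25  27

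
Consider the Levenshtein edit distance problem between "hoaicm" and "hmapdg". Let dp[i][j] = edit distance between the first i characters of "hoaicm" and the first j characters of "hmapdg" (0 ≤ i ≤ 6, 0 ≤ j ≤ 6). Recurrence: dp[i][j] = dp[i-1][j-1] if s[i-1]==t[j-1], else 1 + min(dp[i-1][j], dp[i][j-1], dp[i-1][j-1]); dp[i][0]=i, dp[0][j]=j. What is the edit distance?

   ''  h  m  a  p  d  g
''  0  1  2  3  4  5  6
 h  1  0  1  2  3  4  5
 o  2  1  1  2  3  4  5
 a  3  2  2  1  2  3  4
 i  4  3  3  2  2  3  4
 c  5  4  4  3  3  3  4
 m  6  5  4  4  4  4  4

4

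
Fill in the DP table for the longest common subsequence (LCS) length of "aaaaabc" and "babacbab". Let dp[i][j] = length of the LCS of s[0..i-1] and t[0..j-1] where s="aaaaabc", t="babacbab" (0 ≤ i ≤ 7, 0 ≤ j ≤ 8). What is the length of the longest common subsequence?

   ''  b  a  b  a  c  b  a  b
''  0  0  0  0  0  0  0  0  0
 a  0  0  1  1  1  1  1  1  1
 a  0  0  1  1  2  2  2  2  2
 a  0  0  1  1  2  2  2  3  3
 a  0  0  1  1  2  2  2  3  3
 a  0  0  1  1  2  2  2  3  3
 b  0  1  1  2  2  2  3  3  4
 c  0  1  1  2  2  3  3  3  4

4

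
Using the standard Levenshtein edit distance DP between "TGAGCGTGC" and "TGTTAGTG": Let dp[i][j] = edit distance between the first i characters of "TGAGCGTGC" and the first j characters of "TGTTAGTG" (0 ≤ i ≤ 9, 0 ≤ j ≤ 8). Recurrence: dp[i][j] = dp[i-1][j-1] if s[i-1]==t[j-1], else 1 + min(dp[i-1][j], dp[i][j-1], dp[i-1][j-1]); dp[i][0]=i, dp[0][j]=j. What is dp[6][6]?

3

   ''  T  G  T  T  A  G  T  G
''  0  1  2  3  4  5  6  7  8
 T  1  0  1  2  3  4  5  6  7
 G  2  1  0  1  2  3  4  5  6
 A  3  2  1  1  2  2  3  4  5
 G  4  3  2  2  2  3  2  3  4
 C  5  4  3  3  3  3  3  3  4
 G  6  5  4  4  4  4  3  4  3
 T  7  6  5  4  4  5  4  3  4
 G  8  7  6  5  5  5  5  4  3
 C  9  8  7  6  6  6  6  5  4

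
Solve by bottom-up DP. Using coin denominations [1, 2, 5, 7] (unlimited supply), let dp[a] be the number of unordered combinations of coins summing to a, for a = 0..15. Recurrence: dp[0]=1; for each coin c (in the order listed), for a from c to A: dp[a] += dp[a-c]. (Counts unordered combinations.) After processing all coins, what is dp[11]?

after  coin     0     1     2     3     4     5     6     7     8     9    10    11    12    13    14    15
          1     1     1     1     1     1     1     1     1     1     1     1     1     1     1     1     1
          2     1     1     2     2     3     3     4     4     5     5     6     6     7     7     8     8
          5     1     1     2     2     3     4     5     6     7     8    10    11    13    14    16    18
          7     1     1     2     2     3     4     5     7     8    10    12    14    17    19    23    26

14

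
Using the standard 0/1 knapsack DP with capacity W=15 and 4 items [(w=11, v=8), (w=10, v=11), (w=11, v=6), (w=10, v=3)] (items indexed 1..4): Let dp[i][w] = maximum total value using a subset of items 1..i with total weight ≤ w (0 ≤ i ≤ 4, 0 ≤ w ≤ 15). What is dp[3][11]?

i\w   0   1   2   3   4   5   6   7   8   9  10  11  12  13  14  15
  0   0   0   0   0   0   0   0   0   0   0   0   0   0   0   0   0
  1   0   0   0   0   0   0   0   0   0   0   0   8   8   8   8   8
  2   0   0   0   0   0   0   0   0   0   0  11  11  11  11  11  11
  3   0   0   0   0   0   0   0   0   0   0  11  11  11  11  11  11
  4   0   0   0   0   0   0   0   0   0   0  11  11  11  11  11  11

11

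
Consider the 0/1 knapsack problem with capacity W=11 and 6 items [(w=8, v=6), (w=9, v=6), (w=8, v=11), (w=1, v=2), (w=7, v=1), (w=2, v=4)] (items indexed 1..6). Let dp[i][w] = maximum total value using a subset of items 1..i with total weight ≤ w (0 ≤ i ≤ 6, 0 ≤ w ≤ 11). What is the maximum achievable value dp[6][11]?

17

i\w   0   1   2   3   4   5   6   7   8   9  10  11
  0   0   0   0   0   0   0   0   0   0   0   0   0
  1   0   0   0   0   0   0   0   0   6   6   6   6
  2   0   0   0   0   0   0   0   0   6   6   6   6
  3   0   0   0   0   0   0   0   0  11  11  11  11
  4   0   2   2   2   2   2   2   2  11  13  13  13
  5   0   2   2   2   2   2   2   2  11  13  13  13
  6   0   2   4   6   6   6   6   6  11  13  15  17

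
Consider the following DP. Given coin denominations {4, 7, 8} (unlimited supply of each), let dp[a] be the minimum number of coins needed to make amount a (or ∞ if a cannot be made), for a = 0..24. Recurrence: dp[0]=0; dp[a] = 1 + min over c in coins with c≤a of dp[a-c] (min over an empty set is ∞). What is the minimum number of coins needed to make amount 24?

3

 a  0  1  2  3  4  5  6  7  8  9 10 11 12 13 14 15 16 17 18 19 20 21 22 23 24
dp  0  -  -  -  1  -  -  1  1  -  -  2  2  -  2  2  2  -  3  3  3  3  3  3  3
(- denotes ∞ / unreachable)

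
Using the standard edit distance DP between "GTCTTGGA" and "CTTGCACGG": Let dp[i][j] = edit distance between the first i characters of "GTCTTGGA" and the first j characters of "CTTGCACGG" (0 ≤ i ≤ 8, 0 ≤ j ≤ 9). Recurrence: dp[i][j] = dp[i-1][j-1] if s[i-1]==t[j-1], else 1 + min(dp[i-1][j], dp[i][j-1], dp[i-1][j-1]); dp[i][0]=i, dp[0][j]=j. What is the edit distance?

6

   ''  C  T  T  G  C  A  C  G  G
''  0  1  2  3  4  5  6  7  8  9
 G  1  1  2  3  3  4  5  6  7  8
 T  2  2  1  2  3  4  5  6  7  8
 C  3  2  2  2  3  3  4  5  6  7
 T  4  3  2  2  3  4  4  5  6  7
 T  5  4  3  2  3  4  5  5  6  7
 G  6  5  4  3  2  3  4  5  5  6
 G  7  6  5  4  3  3  4  5  5  5
 A  8  7  6  5  4  4  3  4  5  6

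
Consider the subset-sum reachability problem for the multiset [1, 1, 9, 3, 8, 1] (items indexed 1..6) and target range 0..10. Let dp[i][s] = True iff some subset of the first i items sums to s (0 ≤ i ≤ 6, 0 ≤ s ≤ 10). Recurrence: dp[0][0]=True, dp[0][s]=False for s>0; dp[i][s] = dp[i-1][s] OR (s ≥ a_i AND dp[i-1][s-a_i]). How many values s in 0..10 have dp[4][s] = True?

i\s   0   1   2   3   4   5   6   7   8   9  10
  0   T   F   F   F   F   F   F   F   F   F   F
  1   T   T   F   F   F   F   F   F   F   F   F
  2   T   T   T   F   F   F   F   F   F   F   F
  3   T   T   T   F   F   F   F   F   F   T   T
  4   T   T   T   T   T   T   F   F   F   T   T
  5   T   T   T   T   T   T   F   F   T   T   T
  6   T   T   T   T   T   T   T   F   T   T   T

8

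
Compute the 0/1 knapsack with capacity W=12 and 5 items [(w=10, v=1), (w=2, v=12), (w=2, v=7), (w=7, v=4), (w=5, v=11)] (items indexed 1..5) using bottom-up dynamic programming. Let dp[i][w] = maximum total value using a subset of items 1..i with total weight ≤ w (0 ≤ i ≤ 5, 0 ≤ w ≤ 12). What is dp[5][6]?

i\w   0   1   2   3   4   5   6   7   8   9  10  11  12
  0   0   0   0   0   0   0   0   0   0   0   0   0   0
  1   0   0   0   0   0   0   0   0   0   0   1   1   1
  2   0   0  12  12  12  12  12  12  12  12  12  12  13
  3   0   0  12  12  19  19  19  19  19  19  19  19  19
  4   0   0  12  12  19  19  19  19  19  19  19  23  23
  5   0   0  12  12  19  19  19  23  23  30  30  30  30

19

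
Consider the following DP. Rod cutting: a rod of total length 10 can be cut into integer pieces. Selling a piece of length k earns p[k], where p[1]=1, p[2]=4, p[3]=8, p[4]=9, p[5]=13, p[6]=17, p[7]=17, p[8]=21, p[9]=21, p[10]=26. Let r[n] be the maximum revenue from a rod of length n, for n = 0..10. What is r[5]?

   n    0    1    2    3    4    5    6    7    8    9   10
r[n]    0    1    4    8    9   13   17   18   21   25   26

13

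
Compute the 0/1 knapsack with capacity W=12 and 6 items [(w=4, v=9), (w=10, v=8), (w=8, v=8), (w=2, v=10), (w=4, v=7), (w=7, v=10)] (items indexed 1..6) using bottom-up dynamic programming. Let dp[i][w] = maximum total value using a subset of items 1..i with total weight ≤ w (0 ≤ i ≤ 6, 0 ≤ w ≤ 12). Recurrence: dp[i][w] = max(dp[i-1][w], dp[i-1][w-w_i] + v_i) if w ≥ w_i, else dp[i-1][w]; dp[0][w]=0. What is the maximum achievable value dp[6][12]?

26

i\w   0   1   2   3   4   5   6   7   8   9  10  11  12
  0   0   0   0   0   0   0   0   0   0   0   0   0   0
  1   0   0   0   0   9   9   9   9   9   9   9   9   9
  2   0   0   0   0   9   9   9   9   9   9   9   9   9
  3   0   0   0   0   9   9   9   9   9   9   9   9  17
  4   0   0  10  10  10  10  19  19  19  19  19  19  19
  5   0   0  10  10  10  10  19  19  19  19  26  26  26
  6   0   0  10  10  10  10  19  19  19  20  26  26  26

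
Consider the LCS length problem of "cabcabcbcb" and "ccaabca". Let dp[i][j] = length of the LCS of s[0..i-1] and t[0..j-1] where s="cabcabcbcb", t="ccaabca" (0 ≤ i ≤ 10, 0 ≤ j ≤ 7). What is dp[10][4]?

3

   ''  c  c  a  a  b  c  a
''  0  0  0  0  0  0  0  0
 c  0  1  1  1  1  1  1  1
 a  0  1  1  2  2  2  2  2
 b  0  1  1  2  2  3  3  3
 c  0  1  2  2  2  3  4  4
 a  0  1  2  3  3  3  4  5
 b  0  1  2  3  3  4  4  5
 c  0  1  2  3  3  4  5  5
 b  0  1  2  3  3  4  5  5
 c  0  1  2  3  3  4  5  5
 b  0  1  2  3  3  4  5  5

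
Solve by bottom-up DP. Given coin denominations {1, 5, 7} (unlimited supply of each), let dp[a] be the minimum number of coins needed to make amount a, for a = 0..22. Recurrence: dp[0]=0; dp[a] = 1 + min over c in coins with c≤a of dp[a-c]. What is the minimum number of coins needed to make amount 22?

4

 a  0  1  2  3  4  5  6  7  8  9 10 11 12 13 14 15 16 17 18 19 20 21 22
dp  0  1  2  3  4  1  2  1  2  3  2  3  2  3  2  3  4  3  4  3  4  3  4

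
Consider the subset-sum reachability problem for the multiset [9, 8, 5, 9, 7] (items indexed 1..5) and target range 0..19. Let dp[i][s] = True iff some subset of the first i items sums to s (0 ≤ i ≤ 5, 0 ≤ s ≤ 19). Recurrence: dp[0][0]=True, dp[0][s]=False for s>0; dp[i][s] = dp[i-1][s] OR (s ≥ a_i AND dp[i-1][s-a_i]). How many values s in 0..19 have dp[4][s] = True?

i\s   0   1   2   3   4   5   6   7   8   9  10  11  12  13  14  15  16  17  18  19
  0   T   F   F   F   F   F   F   F   F   F   F   F   F   F   F   F   F   F   F   F
  1   T   F   F   F   F   F   F   F   F   T   F   F   F   F   F   F   F   F   F   F
  2   T   F   F   F   F   F   F   F   T   T   F   F   F   F   F   F   F   T   F   F
  3   T   F   F   F   F   T   F   F   T   T   F   F   F   T   T   F   F   T   F   F
  4   T   F   F   F   F   T   F   F   T   T   F   F   F   T   T   F   F   T   T   F
  5   T   F   F   F   F   T   F   T   T   T   F   F   T   T   T   T   T   T   T   F

8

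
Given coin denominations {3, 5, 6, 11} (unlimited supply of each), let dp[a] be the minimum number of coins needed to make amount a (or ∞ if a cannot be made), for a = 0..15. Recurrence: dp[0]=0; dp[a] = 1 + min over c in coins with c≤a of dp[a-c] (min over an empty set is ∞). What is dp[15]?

3

 a  0  1  2  3  4  5  6  7  8  9 10 11 12 13 14 15
dp  0  -  -  1  -  1  1  -  2  2  2  1  2  3  2  3
(- denotes ∞ / unreachable)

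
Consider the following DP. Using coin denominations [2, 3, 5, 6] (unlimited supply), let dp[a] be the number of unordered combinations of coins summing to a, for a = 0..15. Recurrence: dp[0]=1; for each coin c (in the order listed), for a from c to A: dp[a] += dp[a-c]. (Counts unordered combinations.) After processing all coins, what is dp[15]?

11

after  coin     0     1     2     3     4     5     6     7     8     9    10    11    12    13    14    15
          2     1     0     1     0     1     0     1     0     1     0     1     0     1     0     1     0
          3     1     0     1     1     1     1     2     1     2     2     2     2     3     2     3     3
          5     1     0     1     1     1     2     2     2     3     3     4     4     5     5     6     7
          6     1     0     1     1     1     2     3     2     4     4     5     6     8     7    10    11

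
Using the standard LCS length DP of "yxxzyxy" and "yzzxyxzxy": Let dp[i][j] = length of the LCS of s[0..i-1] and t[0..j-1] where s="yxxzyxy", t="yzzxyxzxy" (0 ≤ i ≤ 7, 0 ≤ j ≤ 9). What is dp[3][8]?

   ''  y  z  z  x  y  x  z  x  y
''  0  0  0  0  0  0  0  0  0  0
 y  0  1  1  1  1  1  1  1  1  1
 x  0  1  1  1  2  2  2  2  2  2
 x  0  1  1  1  2  2  3  3  3  3
 z  0  1  2  2  2  2  3  4  4  4
 y  0  1  2  2  2  3  3  4  4  5
 x  0  1  2  2  3  3  4  4  5  5
 y  0  1  2  2  3  4  4  4  5  6

3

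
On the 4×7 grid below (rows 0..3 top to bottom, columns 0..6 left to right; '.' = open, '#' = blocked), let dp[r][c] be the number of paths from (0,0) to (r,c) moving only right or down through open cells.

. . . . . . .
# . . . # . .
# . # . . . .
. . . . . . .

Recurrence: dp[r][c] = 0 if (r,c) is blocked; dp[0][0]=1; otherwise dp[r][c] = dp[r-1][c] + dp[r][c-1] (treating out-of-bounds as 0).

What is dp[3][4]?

r\c   0   1   2   3   4   5   6
  0   1   1   1   1   1   1   1
  1   0   1   2   3   0   1   2
  2   0   1   0   3   3   4   6
  3   0   1   1   4   7  11  17

7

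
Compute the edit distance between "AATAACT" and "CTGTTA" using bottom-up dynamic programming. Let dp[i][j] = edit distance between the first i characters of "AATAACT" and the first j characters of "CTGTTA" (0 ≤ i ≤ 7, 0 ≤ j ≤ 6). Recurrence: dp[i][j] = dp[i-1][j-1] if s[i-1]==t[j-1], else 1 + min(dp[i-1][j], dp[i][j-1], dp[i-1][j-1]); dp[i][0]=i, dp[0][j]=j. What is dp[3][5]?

4

   ''  C  T  G  T  T  A
''  0  1  2  3  4  5  6
 A  1  1  2  3  4  5  5
 A  2  2  2  3  4  5  5
 T  3  3  2  3  3  4  5
 A  4  4  3  3  4  4  4
 A  5  5  4  4  4  5  4
 C  6  5  5  5  5  5  5
 T  7  6  5  6  5  5  6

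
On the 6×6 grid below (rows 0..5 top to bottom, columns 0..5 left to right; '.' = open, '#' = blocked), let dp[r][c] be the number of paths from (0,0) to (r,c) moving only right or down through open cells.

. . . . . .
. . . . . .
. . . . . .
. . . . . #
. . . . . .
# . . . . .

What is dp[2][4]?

r\c   0   1   2   3   4   5
  0   1   1   1   1   1   1
  1   1   2   3   4   5   6
  2   1   3   6  10  15  21
  3   1   4  10  20  35   0
  4   1   5  15  35  70  70
  5   0   5  20  55 125 195

15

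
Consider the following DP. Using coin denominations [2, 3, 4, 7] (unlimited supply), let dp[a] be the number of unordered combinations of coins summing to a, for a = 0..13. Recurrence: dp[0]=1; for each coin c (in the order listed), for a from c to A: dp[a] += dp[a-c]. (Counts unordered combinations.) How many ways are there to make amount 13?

after  coin     0     1     2     3     4     5     6     7     8     9    10    11    12    13
          2     1     0     1     0     1     0     1     0     1     0     1     0     1     0
          3     1     0     1     1     1     1     2     1     2     2     2     2     3     2
          4     1     0     1     1     2     1     3     2     4     3     5     4     7     5
          7     1     0     1     1     2     1     3     3     4     4     6     6     8     8

8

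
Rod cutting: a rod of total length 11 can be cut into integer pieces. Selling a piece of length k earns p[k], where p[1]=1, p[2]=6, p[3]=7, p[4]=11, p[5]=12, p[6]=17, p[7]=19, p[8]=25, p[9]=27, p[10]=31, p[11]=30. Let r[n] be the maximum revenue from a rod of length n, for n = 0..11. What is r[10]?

31

   n    0    1    2    3    4    5    6    7    8    9   10   11
r[n]    0    1    6    7   12   13   18   19   25   27   31   33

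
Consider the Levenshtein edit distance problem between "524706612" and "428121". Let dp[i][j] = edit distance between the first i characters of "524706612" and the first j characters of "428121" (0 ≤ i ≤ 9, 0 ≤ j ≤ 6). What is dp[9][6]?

7

   ''  4  2  8  1  2  1
''  0  1  2  3  4  5  6
 5  1  1  2  3  4  5  6
 2  2  2  1  2  3  4  5
 4  3  2  2  2  3  4  5
 7  4  3  3  3  3  4  5
 0  5  4  4  4  4  4  5
 6  6  5  5  5  5  5  5
 6  7  6  6  6  6  6  6
 1  8  7  7  7  6  7  6
 2  9  8  7  8  7  6  7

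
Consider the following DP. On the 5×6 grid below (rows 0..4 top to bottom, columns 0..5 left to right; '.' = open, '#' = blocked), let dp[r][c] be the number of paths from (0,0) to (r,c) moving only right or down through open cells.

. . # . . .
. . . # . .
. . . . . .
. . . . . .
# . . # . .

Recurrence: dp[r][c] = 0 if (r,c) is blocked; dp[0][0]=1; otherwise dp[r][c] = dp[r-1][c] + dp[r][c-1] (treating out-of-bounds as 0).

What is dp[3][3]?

r\c   0   1   2   3   4   5
  0   1   1   0   0   0   0
  1   1   2   2   0   0   0
  2   1   3   5   5   5   5
  3   1   4   9  14  19  24
  4   0   4  13   0  19  43

14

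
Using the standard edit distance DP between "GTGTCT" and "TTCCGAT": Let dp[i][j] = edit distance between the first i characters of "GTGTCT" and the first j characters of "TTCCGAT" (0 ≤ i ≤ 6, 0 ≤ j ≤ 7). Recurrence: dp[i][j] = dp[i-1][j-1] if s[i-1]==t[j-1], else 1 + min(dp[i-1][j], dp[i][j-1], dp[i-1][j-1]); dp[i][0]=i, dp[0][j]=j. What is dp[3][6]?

   ''  T  T  C  C  G  A  T
''  0  1  2  3  4  5  6  7
 G  1  1  2  3  4  4  5  6
 T  2  1  1  2  3  4  5  5
 G  3  2  2  2  3  3  4  5
 T  4  3  2  3  3  4  4  4
 C  5  4  3  2  3  4  5  5
 T  6  5  4  3  3  4  5  5

4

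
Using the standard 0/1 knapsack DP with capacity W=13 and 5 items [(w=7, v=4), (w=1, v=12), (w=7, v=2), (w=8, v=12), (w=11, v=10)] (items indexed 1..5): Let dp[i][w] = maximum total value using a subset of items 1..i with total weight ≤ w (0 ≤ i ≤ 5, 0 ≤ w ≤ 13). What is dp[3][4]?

i\w   0   1   2   3   4   5   6   7   8   9  10  11  12  13
  0   0   0   0   0   0   0   0   0   0   0   0   0   0   0
  1   0   0   0   0   0   0   0   4   4   4   4   4   4   4
  2   0  12  12  12  12  12  12  12  16  16  16  16  16  16
  3   0  12  12  12  12  12  12  12  16  16  16  16  16  16
  4   0  12  12  12  12  12  12  12  16  24  24  24  24  24
  5   0  12  12  12  12  12  12  12  16  24  24  24  24  24

12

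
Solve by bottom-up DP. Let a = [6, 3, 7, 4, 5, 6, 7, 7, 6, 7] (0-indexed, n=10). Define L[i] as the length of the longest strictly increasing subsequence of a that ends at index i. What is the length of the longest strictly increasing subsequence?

   i    0    1    2    3    4    5    6    7    8    9
a[i]    6    3    7    4    5    6    7    7    6    7
L[i]    1    1    2    2    3    4    5    5    4    5

5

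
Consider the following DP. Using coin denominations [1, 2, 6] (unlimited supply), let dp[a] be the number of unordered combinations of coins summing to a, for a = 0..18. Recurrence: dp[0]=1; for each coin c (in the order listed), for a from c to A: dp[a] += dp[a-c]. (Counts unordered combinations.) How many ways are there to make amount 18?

22

after  coin     0     1     2     3     4     5     6     7     8     9    10    11    12    13    14    15    16    17    18
          1     1     1     1     1     1     1     1     1     1     1     1     1     1     1     1     1     1     1     1
          2     1     1     2     2     3     3     4     4     5     5     6     6     7     7     8     8     9     9    10
          6     1     1     2     2     3     3     5     5     7     7     9     9    12    12    15    15    18    18    22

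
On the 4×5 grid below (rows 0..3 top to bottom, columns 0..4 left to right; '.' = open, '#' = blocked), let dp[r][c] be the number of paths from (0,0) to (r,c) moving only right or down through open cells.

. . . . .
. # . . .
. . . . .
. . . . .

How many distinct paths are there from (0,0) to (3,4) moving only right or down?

r\c   0   1   2   3   4
  0   1   1   1   1   1
  1   1   0   1   2   3
  2   1   1   2   4   7
  3   1   2   4   8  15

15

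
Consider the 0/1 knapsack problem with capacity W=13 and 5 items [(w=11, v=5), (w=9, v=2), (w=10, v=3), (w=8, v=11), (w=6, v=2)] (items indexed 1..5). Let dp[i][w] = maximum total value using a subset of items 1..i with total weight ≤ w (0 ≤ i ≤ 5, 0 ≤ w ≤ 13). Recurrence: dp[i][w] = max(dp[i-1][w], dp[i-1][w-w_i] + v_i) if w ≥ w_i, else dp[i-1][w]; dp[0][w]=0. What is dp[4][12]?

i\w   0   1   2   3   4   5   6   7   8   9  10  11  12  13
  0   0   0   0   0   0   0   0   0   0   0   0   0   0   0
  1   0   0   0   0   0   0   0   0   0   0   0   5   5   5
  2   0   0   0   0   0   0   0   0   0   2   2   5   5   5
  3   0   0   0   0   0   0   0   0   0   2   3   5   5   5
  4   0   0   0   0   0   0   0   0  11  11  11  11  11  11
  5   0   0   0   0   0   0   2   2  11  11  11  11  11  11

11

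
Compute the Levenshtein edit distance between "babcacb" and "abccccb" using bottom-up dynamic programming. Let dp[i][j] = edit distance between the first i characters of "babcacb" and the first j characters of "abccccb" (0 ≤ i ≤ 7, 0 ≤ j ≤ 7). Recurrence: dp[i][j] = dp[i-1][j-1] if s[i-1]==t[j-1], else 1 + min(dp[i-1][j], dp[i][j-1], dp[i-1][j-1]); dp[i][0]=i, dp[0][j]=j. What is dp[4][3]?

1

   ''  a  b  c  c  c  c  b
''  0  1  2  3  4  5  6  7
 b  1  1  1  2  3  4  5  6
 a  2  1  2  2  3  4  5  6
 b  3  2  1  2  3  4  5  5
 c  4  3  2  1  2  3  4  5
 a  5  4  3  2  2  3  4  5
 c  6  5  4  3  2  2  3  4
 b  7  6  5  4  3  3  3  3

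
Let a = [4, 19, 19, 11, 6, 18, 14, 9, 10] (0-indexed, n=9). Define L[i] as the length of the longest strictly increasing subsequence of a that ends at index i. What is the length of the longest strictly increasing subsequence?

4

   i    0    1    2    3    4    5    6    7    8
a[i]    4   19   19   11    6   18   14    9   10
L[i]    1    2    2    2    2    3    3    3    4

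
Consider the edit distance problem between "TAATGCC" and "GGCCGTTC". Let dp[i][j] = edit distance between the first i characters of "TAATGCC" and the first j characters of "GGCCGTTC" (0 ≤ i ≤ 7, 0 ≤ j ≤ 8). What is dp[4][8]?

7

   ''  G  G  C  C  G  T  T  C
''  0  1  2  3  4  5  6  7  8
 T  1  1  2  3  4  5  5  6  7
 A  2  2  2  3  4  5  6  6  7
 A  3  3  3  3  4  5  6  7  7
 T  4  4  4  4  4  5  5  6  7
 G  5  4  4  5  5  4  5  6  7
 C  6  5  5  4  5  5  5  6  6
 C  7  6  6  5  4  5  6  6  6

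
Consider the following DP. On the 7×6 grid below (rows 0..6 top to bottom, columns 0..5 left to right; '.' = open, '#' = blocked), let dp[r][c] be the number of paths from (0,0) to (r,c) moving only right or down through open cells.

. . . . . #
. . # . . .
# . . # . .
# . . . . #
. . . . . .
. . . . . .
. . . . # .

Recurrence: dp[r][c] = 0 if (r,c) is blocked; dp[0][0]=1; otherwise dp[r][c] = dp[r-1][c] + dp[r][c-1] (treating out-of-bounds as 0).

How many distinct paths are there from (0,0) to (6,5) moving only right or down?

50

r\c   0   1   2   3   4   5
  0   1   1   1   1   1   0
  1   1   2   0   1   2   2
  2   0   2   2   0   2   4
  3   0   2   4   4   6   0
  4   0   2   6  10  16  16
  5   0   2   8  18  34  50
  6   0   2  10  28   0  50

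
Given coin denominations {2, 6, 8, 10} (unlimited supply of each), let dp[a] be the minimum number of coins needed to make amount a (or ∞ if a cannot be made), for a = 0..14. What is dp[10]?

1

 a  0  1  2  3  4  5  6  7  8  9 10 11 12 13 14
dp  0  -  1  -  2  -  1  -  1  -  1  -  2  -  2
(- denotes ∞ / unreachable)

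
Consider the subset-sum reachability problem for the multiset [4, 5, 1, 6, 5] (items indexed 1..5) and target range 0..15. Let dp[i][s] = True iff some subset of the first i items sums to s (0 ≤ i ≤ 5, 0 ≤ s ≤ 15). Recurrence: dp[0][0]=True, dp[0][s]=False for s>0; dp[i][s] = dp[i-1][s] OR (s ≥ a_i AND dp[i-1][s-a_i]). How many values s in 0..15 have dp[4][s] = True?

i\s   0   1   2   3   4   5   6   7   8   9  10  11  12  13  14  15
  0   T   F   F   F   F   F   F   F   F   F   F   F   F   F   F   F
  1   T   F   F   F   T   F   F   F   F   F   F   F   F   F   F   F
  2   T   F   F   F   T   T   F   F   F   T   F   F   F   F   F   F
  3   T   T   F   F   T   T   T   F   F   T   T   F   F   F   F   F
  4   T   T   F   F   T   T   T   T   F   T   T   T   T   F   F   T
  5   T   T   F   F   T   T   T   T   F   T   T   T   T   F   T   T

11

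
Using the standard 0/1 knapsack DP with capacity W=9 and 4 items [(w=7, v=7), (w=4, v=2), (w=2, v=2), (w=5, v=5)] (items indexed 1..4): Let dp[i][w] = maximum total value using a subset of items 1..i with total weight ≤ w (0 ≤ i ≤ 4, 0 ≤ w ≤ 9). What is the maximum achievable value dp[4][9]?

9

i\w   0   1   2   3   4   5   6   7   8   9
  0   0   0   0   0   0   0   0   0   0   0
  1   0   0   0   0   0   0   0   7   7   7
  2   0   0   0   0   2   2   2   7   7   7
  3   0   0   2   2   2   2   4   7   7   9
  4   0   0   2   2   2   5   5   7   7   9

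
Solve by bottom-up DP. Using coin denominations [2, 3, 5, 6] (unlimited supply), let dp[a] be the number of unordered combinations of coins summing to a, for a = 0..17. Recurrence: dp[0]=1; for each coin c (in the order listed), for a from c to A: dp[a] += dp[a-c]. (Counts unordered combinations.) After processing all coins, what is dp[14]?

after  coin     0     1     2     3     4     5     6     7     8     9    10    11    12    13    14    15    16    17
          2     1     0     1     0     1     0     1     0     1     0     1     0     1     0     1     0     1     0
          3     1     0     1     1     1     1     2     1     2     2     2     2     3     2     3     3     3     3
          5     1     0     1     1     1     2     2     2     3     3     4     4     5     5     6     7     7     8
          6     1     0     1     1     1     2     3     2     4     4     5     6     8     7    10    11    12    14

10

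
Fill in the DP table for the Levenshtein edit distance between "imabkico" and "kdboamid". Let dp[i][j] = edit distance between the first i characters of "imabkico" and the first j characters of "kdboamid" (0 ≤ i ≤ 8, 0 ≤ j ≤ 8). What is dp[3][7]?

6

   ''  k  d  b  o  a  m  i  d
''  0  1  2  3  4  5  6  7  8
 i  1  1  2  3  4  5  6  6  7
 m  2  2  2  3  4  5  5  6  7
 a  3  3  3  3  4  4  5  6  7
 b  4  4  4  3  4  5  5  6  7
 k  5  4  5  4  4  5  6  6  7
 i  6  5  5  5  5  5  6  6  7
 c  7  6  6  6  6  6  6  7  7
 o  8  7  7  7  6  7  7  7  8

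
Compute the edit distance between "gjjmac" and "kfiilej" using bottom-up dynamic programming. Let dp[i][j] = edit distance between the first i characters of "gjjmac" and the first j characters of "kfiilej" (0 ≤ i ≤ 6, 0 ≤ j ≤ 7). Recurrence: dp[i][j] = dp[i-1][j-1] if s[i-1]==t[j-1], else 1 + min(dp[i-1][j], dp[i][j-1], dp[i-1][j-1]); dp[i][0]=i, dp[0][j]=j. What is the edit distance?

7

   ''  k  f  i  i  l  e  j
''  0  1  2  3  4  5  6  7
 g  1  1  2  3  4  5  6  7
 j  2  2  2  3  4  5  6  6
 j  3  3  3  3  4  5  6  6
 m  4  4  4  4  4  5  6  7
 a  5  5  5  5  5  5  6  7
 c  6  6  6  6  6  6  6  7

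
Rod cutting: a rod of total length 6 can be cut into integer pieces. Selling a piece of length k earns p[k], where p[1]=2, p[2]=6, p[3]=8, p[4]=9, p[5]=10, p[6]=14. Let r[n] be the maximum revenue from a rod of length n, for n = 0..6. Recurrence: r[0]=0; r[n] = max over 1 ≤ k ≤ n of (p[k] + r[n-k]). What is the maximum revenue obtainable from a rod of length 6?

18

   n    0    1    2    3    4    5    6
r[n]    0    2    6    8   12   14   18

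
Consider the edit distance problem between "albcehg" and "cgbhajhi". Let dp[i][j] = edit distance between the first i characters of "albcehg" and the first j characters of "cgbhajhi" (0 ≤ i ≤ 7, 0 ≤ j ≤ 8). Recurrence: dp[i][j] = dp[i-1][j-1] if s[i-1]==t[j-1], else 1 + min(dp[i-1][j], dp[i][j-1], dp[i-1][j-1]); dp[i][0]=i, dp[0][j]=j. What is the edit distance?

   ''  c  g  b  h  a  j  h  i
''  0  1  2  3  4  5  6  7  8
 a  1  1  2  3  4  4  5  6  7
 l  2  2  2  3  4  5  5  6  7
 b  3  3  3  2  3  4  5  6  7
 c  4  3  4  3  3  4  5  6  7
 e  5  4  4  4  4  4  5  6  7
 h  6  5  5  5  4  5  5  5  6
 g  7  6  5  6  5  5  6  6  6

6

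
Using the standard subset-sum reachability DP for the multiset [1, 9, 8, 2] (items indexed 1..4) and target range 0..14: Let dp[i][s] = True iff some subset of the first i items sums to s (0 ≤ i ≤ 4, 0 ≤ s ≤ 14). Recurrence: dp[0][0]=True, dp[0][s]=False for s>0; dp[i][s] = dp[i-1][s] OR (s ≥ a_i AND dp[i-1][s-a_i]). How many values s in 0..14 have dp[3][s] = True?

i\s   0   1   2   3   4   5   6   7   8   9  10  11  12  13  14
  0   T   F   F   F   F   F   F   F   F   F   F   F   F   F   F
  1   T   T   F   F   F   F   F   F   F   F   F   F   F   F   F
  2   T   T   F   F   F   F   F   F   F   T   T   F   F   F   F
  3   T   T   F   F   F   F   F   F   T   T   T   F   F   F   F
  4   T   T   T   T   F   F   F   F   T   T   T   T   T   F   F

5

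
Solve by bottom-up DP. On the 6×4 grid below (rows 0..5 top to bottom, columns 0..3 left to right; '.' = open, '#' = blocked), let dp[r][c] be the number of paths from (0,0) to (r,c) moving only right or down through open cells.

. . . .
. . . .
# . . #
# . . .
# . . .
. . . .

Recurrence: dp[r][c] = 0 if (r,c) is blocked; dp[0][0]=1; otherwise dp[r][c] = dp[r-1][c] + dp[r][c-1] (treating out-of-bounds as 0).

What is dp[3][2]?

7

r\c   0   1   2   3
  0   1   1   1   1
  1   1   2   3   4
  2   0   2   5   0
  3   0   2   7   7
  4   0   2   9  16
  5   0   2  11  27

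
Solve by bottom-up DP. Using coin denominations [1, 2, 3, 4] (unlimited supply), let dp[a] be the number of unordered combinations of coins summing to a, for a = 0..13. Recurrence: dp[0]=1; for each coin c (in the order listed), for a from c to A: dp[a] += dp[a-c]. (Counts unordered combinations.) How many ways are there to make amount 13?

after  coin     0     1     2     3     4     5     6     7     8     9    10    11    12    13
          1     1     1     1     1     1     1     1     1     1     1     1     1     1     1
          2     1     1     2     2     3     3     4     4     5     5     6     6     7     7
          3     1     1     2     3     4     5     7     8    10    12    14    16    19    21
          4     1     1     2     3     5     6     9    11    15    18    23    27    34    39

39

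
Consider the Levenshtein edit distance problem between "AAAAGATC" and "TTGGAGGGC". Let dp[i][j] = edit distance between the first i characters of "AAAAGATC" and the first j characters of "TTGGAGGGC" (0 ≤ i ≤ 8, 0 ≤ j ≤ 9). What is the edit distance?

6

   ''  T  T  G  G  A  G  G  G  C
''  0  1  2  3  4  5  6  7  8  9
 A  1  1  2  3  4  4  5  6  7  8
 A  2  2  2  3  4  4  5  6  7  8
 A  3  3  3  3  4  4  5  6  7  8
 A  4  4  4  4  4  4  5  6  7  8
 G  5  5  5  4  4  5  4  5  6  7
 A  6  6  6  5  5  4  5  5  6  7
 T  7  6  6  6  6  5  5  6  6  7
 C  8  7  7  7  7  6  6  6  7  6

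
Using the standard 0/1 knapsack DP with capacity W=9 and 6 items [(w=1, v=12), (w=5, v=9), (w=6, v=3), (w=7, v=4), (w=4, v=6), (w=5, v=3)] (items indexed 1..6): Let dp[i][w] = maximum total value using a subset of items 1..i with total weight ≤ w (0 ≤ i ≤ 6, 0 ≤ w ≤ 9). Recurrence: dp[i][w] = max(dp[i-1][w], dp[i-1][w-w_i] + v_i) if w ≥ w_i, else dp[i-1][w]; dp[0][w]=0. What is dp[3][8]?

21

i\w   0   1   2   3   4   5   6   7   8   9
  0   0   0   0   0   0   0   0   0   0   0
  1   0  12  12  12  12  12  12  12  12  12
  2   0  12  12  12  12  12  21  21  21  21
  3   0  12  12  12  12  12  21  21  21  21
  4   0  12  12  12  12  12  21  21  21  21
  5   0  12  12  12  12  18  21  21  21  21
  6   0  12  12  12  12  18  21  21  21  21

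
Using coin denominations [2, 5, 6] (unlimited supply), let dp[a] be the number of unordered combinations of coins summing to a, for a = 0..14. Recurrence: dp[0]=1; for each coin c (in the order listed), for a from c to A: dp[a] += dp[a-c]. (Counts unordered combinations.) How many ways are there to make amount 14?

after  coin     0     1     2     3     4     5     6     7     8     9    10    11    12    13    14
          2     1     0     1     0     1     0     1     0     1     0     1     0     1     0     1
          5     1     0     1     0     1     1     1     1     1     1     2     1     2     1     2
          6     1     0     1     0     1     1     2     1     2     1     3     2     4     2     4

4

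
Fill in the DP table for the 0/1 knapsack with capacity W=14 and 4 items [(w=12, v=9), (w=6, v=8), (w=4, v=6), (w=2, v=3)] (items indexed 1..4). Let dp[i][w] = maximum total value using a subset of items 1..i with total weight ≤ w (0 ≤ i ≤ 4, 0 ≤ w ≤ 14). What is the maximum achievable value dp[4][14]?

17

i\w   0   1   2   3   4   5   6   7   8   9  10  11  12  13  14
  0   0   0   0   0   0   0   0   0   0   0   0   0   0   0   0
  1   0   0   0   0   0   0   0   0   0   0   0   0   9   9   9
  2   0   0   0   0   0   0   8   8   8   8   8   8   9   9   9
  3   0   0   0   0   6   6   8   8   8   8  14  14  14  14  14
  4   0   0   3   3   6   6   9   9  11  11  14  14  17  17  17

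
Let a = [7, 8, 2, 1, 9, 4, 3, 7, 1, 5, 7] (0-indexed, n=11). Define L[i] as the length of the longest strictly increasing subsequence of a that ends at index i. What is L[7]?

   i    0    1    2    3    4    5    6    7    8    9   10
a[i]    7    8    2    1    9    4    3    7    1    5    7
L[i]    1    2    1    1    3    2    2    3    1    3    4

3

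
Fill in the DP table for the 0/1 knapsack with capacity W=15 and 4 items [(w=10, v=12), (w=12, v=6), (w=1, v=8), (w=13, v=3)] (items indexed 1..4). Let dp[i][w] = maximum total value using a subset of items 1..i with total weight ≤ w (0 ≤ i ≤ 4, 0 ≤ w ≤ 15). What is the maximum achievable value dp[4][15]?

20

i\w   0   1   2   3   4   5   6   7   8   9  10  11  12  13  14  15
  0   0   0   0   0   0   0   0   0   0   0   0   0   0   0   0   0
  1   0   0   0   0   0   0   0   0   0   0  12  12  12  12  12  12
  2   0   0   0   0   0   0   0   0   0   0  12  12  12  12  12  12
  3   0   8   8   8   8   8   8   8   8   8  12  20  20  20  20  20
  4   0   8   8   8   8   8   8   8   8   8  12  20  20  20  20  20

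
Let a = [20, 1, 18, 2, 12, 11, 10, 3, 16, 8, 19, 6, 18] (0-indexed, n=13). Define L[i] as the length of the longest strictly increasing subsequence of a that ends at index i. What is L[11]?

   i    0    1    2    3    4    5    6    7    8    9   10   11   12
a[i]   20    1   18    2   12   11   10    3   16    8   19    6   18
L[i]    1    1    2    2    3    3    3    3    4    4    5    4    5

4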